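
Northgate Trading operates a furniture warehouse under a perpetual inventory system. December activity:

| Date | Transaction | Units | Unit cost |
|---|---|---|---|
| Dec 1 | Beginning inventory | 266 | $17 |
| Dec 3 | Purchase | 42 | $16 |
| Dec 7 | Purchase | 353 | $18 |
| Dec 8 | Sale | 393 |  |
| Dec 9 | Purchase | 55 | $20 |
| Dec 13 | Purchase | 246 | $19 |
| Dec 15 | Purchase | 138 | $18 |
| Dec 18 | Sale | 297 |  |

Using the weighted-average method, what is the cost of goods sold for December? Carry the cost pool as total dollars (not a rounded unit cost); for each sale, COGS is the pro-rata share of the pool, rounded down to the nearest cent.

COGS = $12,301.84

After Dec 1: 266 on hand, pool $4,522.00 (≈ $17.0000 each)
After Dec 3: 308 on hand, pool $5,194.00 (≈ $16.8636 each)
After Dec 7: 661 on hand, pool $11,548.00 (≈ $17.4705 each)
Dec 8, sell 393: 393/661 × $11,548.00 → $6,865.90
After Dec 9: 323 on hand, pool $5,782.10 (≈ $17.9012 each)
After Dec 13: 569 on hand, pool $10,456.10 (≈ $18.3763 each)
After Dec 15: 707 on hand, pool $12,940.10 (≈ $18.3028 each)
Dec 18, sell 297: 297/707 × $12,940.10 → $5,435.94
Total COGS = $6,865.90 + $5,435.94 = $12,301.84
Ending inventory (cost pool remaining) = $7,504.16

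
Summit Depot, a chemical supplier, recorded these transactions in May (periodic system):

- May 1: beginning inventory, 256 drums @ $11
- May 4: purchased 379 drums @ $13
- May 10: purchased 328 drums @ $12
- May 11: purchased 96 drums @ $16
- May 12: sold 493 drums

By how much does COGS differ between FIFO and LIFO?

FIFO COGS: 256 @ $11 + 237 @ $13 = $5,897
LIFO COGS: 96 @ $16 + 328 @ $12 + 69 @ $13 = $6,369
Difference = |$5,897 − $6,369| = $472

$472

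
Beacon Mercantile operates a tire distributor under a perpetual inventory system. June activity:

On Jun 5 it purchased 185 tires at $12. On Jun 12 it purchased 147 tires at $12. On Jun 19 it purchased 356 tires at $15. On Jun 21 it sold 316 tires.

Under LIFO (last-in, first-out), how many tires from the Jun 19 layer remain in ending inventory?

Jun 21, 316 sold [LIFO — newest first]: 316 @ $15 = $4,740
Ending inventory: 185 @ $12 + 147 @ $12 + 40 @ $15 = $4,584
Check: goods available $9,324 = COGS $4,740 + ending $4,584

40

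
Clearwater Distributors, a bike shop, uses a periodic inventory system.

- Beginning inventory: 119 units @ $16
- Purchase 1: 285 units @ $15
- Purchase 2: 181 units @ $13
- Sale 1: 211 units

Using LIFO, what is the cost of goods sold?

Sale 1 (211) [LIFO — newest first]: 181 @ $13 + 30 @ $15 = $2,803
Ending inventory: 119 @ $16 + 255 @ $15 = $5,729
Check: goods available $8,532 = COGS $2,803 + ending $5,729

COGS = $2,803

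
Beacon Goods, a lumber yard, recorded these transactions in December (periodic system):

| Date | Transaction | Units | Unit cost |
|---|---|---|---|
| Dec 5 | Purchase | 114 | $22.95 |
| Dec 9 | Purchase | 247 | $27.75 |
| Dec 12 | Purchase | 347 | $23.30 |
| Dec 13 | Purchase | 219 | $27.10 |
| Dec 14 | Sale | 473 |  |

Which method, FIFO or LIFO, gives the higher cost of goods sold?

FIFO

FIFO COGS: 114 @ $22.95 + 247 @ $27.75 + 112 @ $23.30 = $12,080.15
LIFO COGS: 219 @ $27.10 + 254 @ $23.30 = $11,853.10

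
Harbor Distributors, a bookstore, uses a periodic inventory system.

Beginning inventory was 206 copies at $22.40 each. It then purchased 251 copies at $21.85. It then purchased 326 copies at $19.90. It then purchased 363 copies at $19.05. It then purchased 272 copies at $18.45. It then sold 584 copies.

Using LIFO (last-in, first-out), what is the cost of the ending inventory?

Ending inventory = $17,557.70

Sale 1 (584) [LIFO — newest first]: 272 @ $18.45 + 312 @ $19.05 = $10,962.00
Ending inventory: 206 @ $22.40 + 251 @ $21.85 + 326 @ $19.90 + 51 @ $19.05 = $17,557.70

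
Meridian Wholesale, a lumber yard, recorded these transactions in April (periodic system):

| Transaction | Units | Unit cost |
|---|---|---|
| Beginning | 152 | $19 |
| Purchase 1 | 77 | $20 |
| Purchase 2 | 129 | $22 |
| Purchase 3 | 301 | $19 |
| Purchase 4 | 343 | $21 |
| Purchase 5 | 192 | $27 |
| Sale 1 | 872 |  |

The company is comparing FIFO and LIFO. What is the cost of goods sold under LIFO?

COGS = $18,898

FIFO COGS: 152 @ $19 + 77 @ $20 + 129 @ $22 + 301 @ $19 + 213 @ $21 = $17,458
LIFO COGS: 192 @ $27 + 343 @ $21 + 301 @ $19 + 36 @ $22 = $18,898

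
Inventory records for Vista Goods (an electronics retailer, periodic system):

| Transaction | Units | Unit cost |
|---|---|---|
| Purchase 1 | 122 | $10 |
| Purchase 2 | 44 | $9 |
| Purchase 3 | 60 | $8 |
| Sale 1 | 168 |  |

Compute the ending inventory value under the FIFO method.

Ending inventory = $464

Sale 1 (168) [FIFO — oldest first]: 122 @ $10 + 44 @ $9 + 2 @ $8 = $1,632
Ending inventory: 58 @ $8 = $464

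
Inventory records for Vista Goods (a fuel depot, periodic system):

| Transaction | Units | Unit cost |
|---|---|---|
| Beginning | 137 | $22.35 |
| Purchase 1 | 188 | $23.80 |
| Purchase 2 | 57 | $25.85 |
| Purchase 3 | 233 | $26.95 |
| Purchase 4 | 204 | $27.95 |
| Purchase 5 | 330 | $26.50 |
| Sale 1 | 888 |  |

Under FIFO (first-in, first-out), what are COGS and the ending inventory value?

Sale 1 (888) [FIFO — oldest first]: 137 @ $22.35 + 188 @ $23.80 + 57 @ $25.85 + 233 @ $26.95 + 204 @ $27.95 + 69 @ $26.50 = $22,819.45
Ending inventory: 261 @ $26.50 = $6,916.50
Check: goods available $29,735.95 = COGS $22,819.45 + ending $6,916.50

COGS = $22,819.45; ending inventory = $6,916.50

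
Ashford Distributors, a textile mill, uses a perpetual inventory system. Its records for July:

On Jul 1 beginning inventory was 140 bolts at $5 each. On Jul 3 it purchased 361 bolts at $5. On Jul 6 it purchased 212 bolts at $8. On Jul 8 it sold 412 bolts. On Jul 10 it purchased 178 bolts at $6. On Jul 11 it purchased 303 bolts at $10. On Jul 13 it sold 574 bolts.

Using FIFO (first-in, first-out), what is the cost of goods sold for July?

COGS = $6,219

Jul 8, 412 sold [FIFO — oldest first]: 140 @ $5 + 272 @ $5 = $2,060
Jul 13, 574 sold [FIFO — oldest first]: 89 @ $5 + 212 @ $8 + 178 @ $6 + 95 @ $10 = $4,159
Total COGS = $2,060 + $4,159 = $6,219
Ending inventory: 208 @ $10 = $2,080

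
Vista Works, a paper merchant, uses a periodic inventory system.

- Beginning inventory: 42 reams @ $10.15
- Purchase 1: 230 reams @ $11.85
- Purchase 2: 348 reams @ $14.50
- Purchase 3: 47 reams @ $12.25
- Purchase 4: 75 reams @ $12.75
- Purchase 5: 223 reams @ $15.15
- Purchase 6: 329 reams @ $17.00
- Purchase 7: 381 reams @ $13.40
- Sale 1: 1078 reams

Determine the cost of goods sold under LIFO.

Sale 1 (1078) [LIFO — newest first]: 381 @ $13.40 + 329 @ $17.00 + 223 @ $15.15 + 75 @ $12.75 + 47 @ $12.25 + 23 @ $14.50 = $15,942.35
Ending inventory: 42 @ $10.15 + 230 @ $11.85 + 325 @ $14.50 = $7,864.30

COGS = $15,942.35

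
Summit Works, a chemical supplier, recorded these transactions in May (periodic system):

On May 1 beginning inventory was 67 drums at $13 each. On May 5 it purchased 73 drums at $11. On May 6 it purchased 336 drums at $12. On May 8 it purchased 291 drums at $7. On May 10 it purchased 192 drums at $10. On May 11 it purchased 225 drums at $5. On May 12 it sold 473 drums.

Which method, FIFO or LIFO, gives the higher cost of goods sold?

FIFO COGS: 67 @ $13 + 73 @ $11 + 333 @ $12 = $5,670
LIFO COGS: 225 @ $5 + 192 @ $10 + 56 @ $7 = $3,437

FIFO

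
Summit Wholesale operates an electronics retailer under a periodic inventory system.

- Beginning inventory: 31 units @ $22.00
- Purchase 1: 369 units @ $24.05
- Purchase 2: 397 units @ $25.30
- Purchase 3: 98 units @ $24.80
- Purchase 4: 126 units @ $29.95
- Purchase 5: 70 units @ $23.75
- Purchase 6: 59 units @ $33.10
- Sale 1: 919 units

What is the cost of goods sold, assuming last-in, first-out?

COGS = $23,928.05

Sale 1 (919) [LIFO — newest first]: 59 @ $33.10 + 70 @ $23.75 + 126 @ $29.95 + 98 @ $24.80 + 397 @ $25.30 + 169 @ $24.05 = $23,928.05
Ending inventory: 31 @ $22.00 + 200 @ $24.05 = $5,492.00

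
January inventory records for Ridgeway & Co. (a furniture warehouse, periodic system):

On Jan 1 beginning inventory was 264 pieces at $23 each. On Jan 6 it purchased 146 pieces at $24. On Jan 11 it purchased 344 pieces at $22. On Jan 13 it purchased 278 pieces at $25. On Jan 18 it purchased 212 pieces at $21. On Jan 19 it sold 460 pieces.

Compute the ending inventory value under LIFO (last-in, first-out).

Ending inventory = $17,894

Jan 19, 460 sold [LIFO — newest first]: 212 @ $21 + 248 @ $25 = $10,652
Ending inventory: 264 @ $23 + 146 @ $24 + 344 @ $22 + 30 @ $25 = $17,894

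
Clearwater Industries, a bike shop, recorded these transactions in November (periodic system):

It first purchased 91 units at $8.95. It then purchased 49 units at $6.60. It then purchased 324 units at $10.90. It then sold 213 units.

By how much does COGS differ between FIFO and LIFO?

$388.15

FIFO COGS: 91 @ $8.95 + 49 @ $6.60 + 73 @ $10.90 = $1,933.55
LIFO COGS: 213 @ $10.90 = $2,321.70
Difference = |$1,933.55 − $2,321.70| = $388.15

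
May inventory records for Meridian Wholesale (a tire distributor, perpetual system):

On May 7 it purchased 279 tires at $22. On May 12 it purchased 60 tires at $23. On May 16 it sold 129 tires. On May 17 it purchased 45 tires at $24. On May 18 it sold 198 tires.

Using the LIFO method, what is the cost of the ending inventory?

Ending inventory = $1,254

May 16, 129 sold [LIFO — newest first]: 60 @ $23 + 69 @ $22 = $2,898
May 18, 198 sold [LIFO — newest first]: 45 @ $24 + 153 @ $22 = $4,446
Total COGS = $2,898 + $4,446 = $7,344
Ending inventory: 57 @ $22 = $1,254
Check: goods available $8,598 = COGS $7,344 + ending $1,254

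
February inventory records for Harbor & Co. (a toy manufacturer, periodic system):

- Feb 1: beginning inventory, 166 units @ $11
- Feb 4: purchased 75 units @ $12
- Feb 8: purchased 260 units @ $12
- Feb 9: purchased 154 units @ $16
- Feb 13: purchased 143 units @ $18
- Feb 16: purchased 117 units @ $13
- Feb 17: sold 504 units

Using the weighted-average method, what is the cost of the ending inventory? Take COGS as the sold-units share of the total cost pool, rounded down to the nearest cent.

Feb 17, sell 504: 504/915 × $12,405.00 → $6,832.91
Ending inventory (cost pool remaining) = $5,572.09

Ending inventory = $5,572.09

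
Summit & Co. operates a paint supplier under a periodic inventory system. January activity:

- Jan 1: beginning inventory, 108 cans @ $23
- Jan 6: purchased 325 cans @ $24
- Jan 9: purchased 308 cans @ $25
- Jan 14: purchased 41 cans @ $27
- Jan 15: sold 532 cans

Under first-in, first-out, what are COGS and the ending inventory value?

Jan 15, 532 sold [FIFO — oldest first]: 108 @ $23 + 325 @ $24 + 99 @ $25 = $12,759
Ending inventory: 209 @ $25 + 41 @ $27 = $6,332

COGS = $12,759; ending inventory = $6,332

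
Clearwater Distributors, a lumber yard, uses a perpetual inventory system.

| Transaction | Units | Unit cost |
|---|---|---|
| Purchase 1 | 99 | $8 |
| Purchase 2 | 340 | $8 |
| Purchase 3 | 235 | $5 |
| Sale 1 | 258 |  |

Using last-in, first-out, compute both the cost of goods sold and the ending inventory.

COGS = $1,359; ending inventory = $3,328

Sale 1 (258) [LIFO — newest first]: 235 @ $5 + 23 @ $8 = $1,359
Ending inventory: 99 @ $8 + 317 @ $8 = $3,328
Check: goods available $4,687 = COGS $1,359 + ending $3,328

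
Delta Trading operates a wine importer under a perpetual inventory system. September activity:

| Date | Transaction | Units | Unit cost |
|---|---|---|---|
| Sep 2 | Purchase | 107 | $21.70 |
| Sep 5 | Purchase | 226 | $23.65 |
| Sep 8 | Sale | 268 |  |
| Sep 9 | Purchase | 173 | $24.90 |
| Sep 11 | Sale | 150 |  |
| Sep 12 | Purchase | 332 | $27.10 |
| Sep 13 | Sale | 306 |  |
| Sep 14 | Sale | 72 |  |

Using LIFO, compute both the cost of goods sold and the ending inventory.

COGS = $20,060.30; ending inventory = $911.40

Sep 8, 268 sold [LIFO — newest first]: 226 @ $23.65 + 42 @ $21.70 = $6,256.30
Sep 11, 150 sold [LIFO — newest first]: 150 @ $24.90 = $3,735.00
Sep 13, 306 sold [LIFO — newest first]: 306 @ $27.10 = $8,292.60
Sep 14, 72 sold [LIFO — newest first]: 26 @ $27.10 + 23 @ $24.90 + 23 @ $21.70 = $1,776.40
Total COGS = $6,256.30 + $3,735.00 + $8,292.60 + $1,776.40 = $20,060.30
Ending inventory: 42 @ $21.70 = $911.40
Check: goods available $20,971.70 = COGS $20,060.30 + ending $911.40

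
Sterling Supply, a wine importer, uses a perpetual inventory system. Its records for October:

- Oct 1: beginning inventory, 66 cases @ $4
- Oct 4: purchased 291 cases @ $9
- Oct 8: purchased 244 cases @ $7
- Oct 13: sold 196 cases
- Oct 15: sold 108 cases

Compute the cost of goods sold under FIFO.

Oct 13, 196 sold [FIFO — oldest first]: 66 @ $4 + 130 @ $9 = $1,434
Oct 15, 108 sold [FIFO — oldest first]: 108 @ $9 = $972
Total COGS = $1,434 + $972 = $2,406
Ending inventory: 53 @ $9 + 244 @ $7 = $2,185

COGS = $2,406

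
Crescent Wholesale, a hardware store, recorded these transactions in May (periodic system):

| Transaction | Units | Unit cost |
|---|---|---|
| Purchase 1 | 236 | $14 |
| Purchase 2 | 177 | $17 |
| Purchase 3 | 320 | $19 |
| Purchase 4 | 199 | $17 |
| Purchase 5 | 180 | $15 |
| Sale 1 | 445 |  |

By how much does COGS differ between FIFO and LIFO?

$416

FIFO COGS: 236 @ $14 + 177 @ $17 + 32 @ $19 = $6,921
LIFO COGS: 180 @ $15 + 199 @ $17 + 66 @ $19 = $7,337
Difference = |$6,921 − $7,337| = $416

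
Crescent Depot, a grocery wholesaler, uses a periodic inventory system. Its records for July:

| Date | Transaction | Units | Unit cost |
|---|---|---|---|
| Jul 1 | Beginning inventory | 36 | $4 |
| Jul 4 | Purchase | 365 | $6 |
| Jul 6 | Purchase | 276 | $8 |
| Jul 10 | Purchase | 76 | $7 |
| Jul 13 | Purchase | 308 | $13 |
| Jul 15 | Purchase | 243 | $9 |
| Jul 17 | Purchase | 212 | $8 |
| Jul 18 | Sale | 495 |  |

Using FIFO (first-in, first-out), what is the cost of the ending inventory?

Ending inventory = $9,875

Jul 18, 495 sold [FIFO — oldest first]: 36 @ $4 + 365 @ $6 + 94 @ $8 = $3,086
Ending inventory: 182 @ $8 + 76 @ $7 + 308 @ $13 + 243 @ $9 + 212 @ $8 = $9,875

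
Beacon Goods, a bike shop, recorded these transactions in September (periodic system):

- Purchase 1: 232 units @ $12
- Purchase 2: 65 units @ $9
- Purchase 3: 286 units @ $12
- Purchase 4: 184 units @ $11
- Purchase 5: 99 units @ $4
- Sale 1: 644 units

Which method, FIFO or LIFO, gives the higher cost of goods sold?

FIFO COGS: 232 @ $12 + 65 @ $9 + 286 @ $12 + 61 @ $11 = $7,472
LIFO COGS: 99 @ $4 + 184 @ $11 + 286 @ $12 + 65 @ $9 + 10 @ $12 = $6,557

FIFO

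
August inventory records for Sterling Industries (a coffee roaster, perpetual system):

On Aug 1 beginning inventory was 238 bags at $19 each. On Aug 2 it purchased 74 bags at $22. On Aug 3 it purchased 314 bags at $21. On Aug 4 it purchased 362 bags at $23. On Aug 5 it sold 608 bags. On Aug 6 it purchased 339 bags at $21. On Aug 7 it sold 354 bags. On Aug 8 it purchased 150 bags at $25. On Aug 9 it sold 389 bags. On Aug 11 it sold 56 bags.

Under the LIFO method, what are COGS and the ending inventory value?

Aug 5, 608 sold [LIFO — newest first]: 362 @ $23 + 246 @ $21 = $13,492
Aug 7, 354 sold [LIFO — newest first]: 339 @ $21 + 15 @ $21 = $7,434
Aug 9, 389 sold [LIFO — newest first]: 150 @ $25 + 53 @ $21 + 74 @ $22 + 112 @ $19 = $8,619
Aug 11, 56 sold [LIFO — newest first]: 56 @ $19 = $1,064
Total COGS = $13,492 + $7,434 + $8,619 + $1,064 = $30,609
Ending inventory: 70 @ $19 = $1,330

COGS = $30,609; ending inventory = $1,330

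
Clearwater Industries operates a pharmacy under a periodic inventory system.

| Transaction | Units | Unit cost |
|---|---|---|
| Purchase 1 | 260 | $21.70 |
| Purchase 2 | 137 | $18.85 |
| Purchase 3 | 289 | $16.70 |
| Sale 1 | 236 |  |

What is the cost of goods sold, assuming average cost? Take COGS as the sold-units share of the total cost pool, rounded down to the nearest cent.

Sale 1, sell 236: 236/686 × $13,050.75 → $4,489.76
Ending inventory (cost pool remaining) = $8,560.99
Check: goods available $13,050.75 = COGS $4,489.76 + ending $8,560.99

COGS = $4,489.76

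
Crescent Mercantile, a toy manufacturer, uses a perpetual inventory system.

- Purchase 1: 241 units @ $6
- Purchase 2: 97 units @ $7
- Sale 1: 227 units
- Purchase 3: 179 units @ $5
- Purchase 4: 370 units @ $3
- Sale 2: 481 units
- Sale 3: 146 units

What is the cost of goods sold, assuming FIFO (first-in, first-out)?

Sale 1 (227) [FIFO — oldest first]: 227 @ $6 = $1,362
Sale 2 (481) [FIFO — oldest first]: 14 @ $6 + 97 @ $7 + 179 @ $5 + 191 @ $3 = $2,231
Sale 3 (146) [FIFO — oldest first]: 146 @ $3 = $438
Total COGS = $1,362 + $2,231 + $438 = $4,031
Ending inventory: 33 @ $3 = $99

COGS = $4,031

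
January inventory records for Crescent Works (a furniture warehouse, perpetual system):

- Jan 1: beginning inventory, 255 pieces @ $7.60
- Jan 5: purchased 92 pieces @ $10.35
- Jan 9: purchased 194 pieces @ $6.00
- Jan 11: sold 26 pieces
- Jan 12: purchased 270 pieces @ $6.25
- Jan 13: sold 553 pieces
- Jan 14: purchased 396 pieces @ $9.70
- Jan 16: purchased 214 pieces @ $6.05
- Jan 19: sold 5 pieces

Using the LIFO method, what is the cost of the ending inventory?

Ending inventory = $6,868.85

Jan 11, 26 sold [LIFO — newest first]: 26 @ $6.00 = $156.00
Jan 13, 553 sold [LIFO — newest first]: 270 @ $6.25 + 168 @ $6.00 + 92 @ $10.35 + 23 @ $7.60 = $3,822.50
Jan 19, 5 sold [LIFO — newest first]: 5 @ $6.05 = $30.25
Total COGS = $156.00 + $3,822.50 + $30.25 = $4,008.75
Ending inventory: 232 @ $7.60 + 396 @ $9.70 + 209 @ $6.05 = $6,868.85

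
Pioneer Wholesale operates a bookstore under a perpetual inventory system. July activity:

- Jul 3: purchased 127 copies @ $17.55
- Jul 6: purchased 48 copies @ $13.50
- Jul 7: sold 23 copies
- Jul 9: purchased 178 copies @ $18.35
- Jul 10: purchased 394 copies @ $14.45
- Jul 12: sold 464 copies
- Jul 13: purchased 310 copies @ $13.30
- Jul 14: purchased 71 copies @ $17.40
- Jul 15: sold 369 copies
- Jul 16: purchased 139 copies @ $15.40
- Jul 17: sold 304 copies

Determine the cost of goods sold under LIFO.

COGS = $17,457.60

Jul 7, 23 sold [LIFO — newest first]: 23 @ $13.50 = $310.50
Jul 12, 464 sold [LIFO — newest first]: 394 @ $14.45 + 70 @ $18.35 = $6,977.80
Jul 15, 369 sold [LIFO — newest first]: 71 @ $17.40 + 298 @ $13.30 = $5,198.80
Jul 17, 304 sold [LIFO — newest first]: 139 @ $15.40 + 12 @ $13.30 + 108 @ $18.35 + 25 @ $13.50 + 20 @ $17.55 = $4,970.50
Total COGS = $310.50 + $6,977.80 + $5,198.80 + $4,970.50 = $17,457.60
Ending inventory: 107 @ $17.55 = $1,877.85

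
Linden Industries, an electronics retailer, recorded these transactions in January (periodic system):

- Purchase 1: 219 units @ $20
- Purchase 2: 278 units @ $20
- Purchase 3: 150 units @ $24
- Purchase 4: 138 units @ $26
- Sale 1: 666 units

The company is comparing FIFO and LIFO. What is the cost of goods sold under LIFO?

FIFO COGS: 219 @ $20 + 278 @ $20 + 150 @ $24 + 19 @ $26 = $14,034
LIFO COGS: 138 @ $26 + 150 @ $24 + 278 @ $20 + 100 @ $20 = $14,748

COGS = $14,748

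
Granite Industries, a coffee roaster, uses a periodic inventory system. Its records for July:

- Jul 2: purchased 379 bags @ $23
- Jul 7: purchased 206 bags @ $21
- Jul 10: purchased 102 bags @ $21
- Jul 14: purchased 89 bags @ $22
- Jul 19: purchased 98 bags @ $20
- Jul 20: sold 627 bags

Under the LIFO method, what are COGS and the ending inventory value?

COGS = $13,422; ending inventory = $5,681

Jul 20, 627 sold [LIFO — newest first]: 98 @ $20 + 89 @ $22 + 102 @ $21 + 206 @ $21 + 132 @ $23 = $13,422
Ending inventory: 247 @ $23 = $5,681
Check: goods available $19,103 = COGS $13,422 + ending $5,681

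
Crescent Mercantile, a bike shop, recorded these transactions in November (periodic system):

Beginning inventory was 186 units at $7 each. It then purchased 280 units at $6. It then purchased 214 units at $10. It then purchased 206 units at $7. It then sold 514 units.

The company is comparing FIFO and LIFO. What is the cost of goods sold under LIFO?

FIFO COGS: 186 @ $7 + 280 @ $6 + 48 @ $10 = $3,462
LIFO COGS: 206 @ $7 + 214 @ $10 + 94 @ $6 = $4,146

COGS = $4,146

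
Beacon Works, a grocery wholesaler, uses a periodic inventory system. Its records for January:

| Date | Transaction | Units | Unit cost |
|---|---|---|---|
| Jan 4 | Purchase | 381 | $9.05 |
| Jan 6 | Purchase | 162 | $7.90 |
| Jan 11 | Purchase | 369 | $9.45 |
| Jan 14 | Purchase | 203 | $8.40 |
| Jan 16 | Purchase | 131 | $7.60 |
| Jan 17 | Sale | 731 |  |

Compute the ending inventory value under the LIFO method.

Jan 17, 731 sold [LIFO — newest first]: 131 @ $7.60 + 203 @ $8.40 + 369 @ $9.45 + 28 @ $7.90 = $6,409.05
Ending inventory: 381 @ $9.05 + 134 @ $7.90 = $4,506.65

Ending inventory = $4,506.65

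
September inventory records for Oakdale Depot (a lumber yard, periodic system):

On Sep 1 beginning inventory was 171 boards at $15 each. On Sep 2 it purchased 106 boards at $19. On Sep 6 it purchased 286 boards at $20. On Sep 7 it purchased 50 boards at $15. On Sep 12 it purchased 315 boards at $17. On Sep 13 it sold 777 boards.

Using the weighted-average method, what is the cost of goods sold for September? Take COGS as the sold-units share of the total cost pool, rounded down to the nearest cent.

COGS = $13,734.81

Sep 13, sell 777: 777/928 × $16,404.00 → $13,734.81
Ending inventory (cost pool remaining) = $2,669.19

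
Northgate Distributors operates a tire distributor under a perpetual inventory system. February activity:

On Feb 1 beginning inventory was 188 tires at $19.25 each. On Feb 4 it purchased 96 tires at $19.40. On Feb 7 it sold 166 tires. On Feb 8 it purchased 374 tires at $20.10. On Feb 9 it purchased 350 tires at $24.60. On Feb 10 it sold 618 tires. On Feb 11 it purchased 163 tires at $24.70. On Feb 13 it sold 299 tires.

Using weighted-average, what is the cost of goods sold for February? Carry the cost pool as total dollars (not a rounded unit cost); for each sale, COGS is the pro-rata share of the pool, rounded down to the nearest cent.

COGS = $23,606.02

After Feb 1: 188 on hand, pool $3,619.00 (≈ $19.2500 each)
After Feb 4: 284 on hand, pool $5,481.40 (≈ $19.3007 each)
Feb 7, sell 166: 166/284 × $5,481.40 → $3,203.91
After Feb 8: 492 on hand, pool $9,794.89 (≈ $19.9083 each)
After Feb 9: 842 on hand, pool $18,404.89 (≈ $21.8585 each)
Feb 10, sell 618: 618/842 × $18,404.89 → $13,508.57
After Feb 11: 387 on hand, pool $8,922.42 (≈ $23.0553 each)
Feb 13, sell 299: 299/387 × $8,922.42 → $6,893.54
Total COGS = $3,203.91 + $13,508.57 + $6,893.54 = $23,606.02
Ending inventory (cost pool remaining) = $2,028.88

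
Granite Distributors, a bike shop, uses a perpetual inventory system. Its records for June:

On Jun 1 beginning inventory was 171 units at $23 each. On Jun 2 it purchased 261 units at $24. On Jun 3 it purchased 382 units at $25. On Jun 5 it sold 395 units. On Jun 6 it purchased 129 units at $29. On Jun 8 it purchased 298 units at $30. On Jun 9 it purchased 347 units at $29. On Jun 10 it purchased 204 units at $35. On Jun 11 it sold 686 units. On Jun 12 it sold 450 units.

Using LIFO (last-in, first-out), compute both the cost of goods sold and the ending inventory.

COGS = $43,538; ending inventory = $6,093

Jun 5, 395 sold [LIFO — newest first]: 382 @ $25 + 13 @ $24 = $9,862
Jun 11, 686 sold [LIFO — newest first]: 204 @ $35 + 347 @ $29 + 135 @ $30 = $21,253
Jun 12, 450 sold [LIFO — newest first]: 163 @ $30 + 129 @ $29 + 158 @ $24 = $12,423
Total COGS = $9,862 + $21,253 + $12,423 = $43,538
Ending inventory: 171 @ $23 + 90 @ $24 = $6,093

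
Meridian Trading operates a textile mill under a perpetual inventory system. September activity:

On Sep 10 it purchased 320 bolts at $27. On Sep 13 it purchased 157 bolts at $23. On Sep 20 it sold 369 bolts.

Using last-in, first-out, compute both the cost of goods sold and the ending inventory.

COGS = $9,335; ending inventory = $2,916

Sep 20, 369 sold [LIFO — newest first]: 157 @ $23 + 212 @ $27 = $9,335
Ending inventory: 108 @ $27 = $2,916
Check: goods available $12,251 = COGS $9,335 + ending $2,916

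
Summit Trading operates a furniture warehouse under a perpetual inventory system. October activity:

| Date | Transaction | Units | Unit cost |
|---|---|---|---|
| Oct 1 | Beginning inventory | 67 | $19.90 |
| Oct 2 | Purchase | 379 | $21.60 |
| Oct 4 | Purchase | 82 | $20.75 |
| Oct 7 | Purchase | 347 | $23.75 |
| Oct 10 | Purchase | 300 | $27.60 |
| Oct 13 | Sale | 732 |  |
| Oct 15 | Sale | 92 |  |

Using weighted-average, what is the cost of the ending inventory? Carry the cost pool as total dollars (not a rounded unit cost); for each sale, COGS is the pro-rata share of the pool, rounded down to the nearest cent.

Ending inventory = $8,287.33

After Oct 1: 67 on hand, pool $1,333.30 (≈ $19.9000 each)
After Oct 2: 446 on hand, pool $9,519.70 (≈ $21.3446 each)
After Oct 4: 528 on hand, pool $11,221.20 (≈ $21.2523 each)
After Oct 7: 875 on hand, pool $19,462.45 (≈ $22.2428 each)
After Oct 10: 1175 on hand, pool $27,742.45 (≈ $23.6106 each)
Oct 13, sell 732: 732/1175 × $27,742.45 → $17,282.95
Oct 15, sell 92: 92/443 × $10,459.50 → $2,172.17
Total COGS = $17,282.95 + $2,172.17 = $19,455.12
Ending inventory (cost pool remaining) = $8,287.33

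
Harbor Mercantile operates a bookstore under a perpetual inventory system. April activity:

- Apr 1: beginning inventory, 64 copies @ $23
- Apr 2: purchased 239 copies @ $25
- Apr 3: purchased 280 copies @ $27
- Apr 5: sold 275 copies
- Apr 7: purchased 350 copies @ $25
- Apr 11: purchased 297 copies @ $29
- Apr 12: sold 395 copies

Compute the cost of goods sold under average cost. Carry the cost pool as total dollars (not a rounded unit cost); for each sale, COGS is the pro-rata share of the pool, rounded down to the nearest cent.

After Apr 1: 64 on hand, pool $1,472.00 (≈ $23.0000 each)
After Apr 2: 303 on hand, pool $7,447.00 (≈ $24.5776 each)
After Apr 3: 583 on hand, pool $15,007.00 (≈ $25.7410 each)
Apr 5, sell 275: 275/583 × $15,007.00 → $7,078.77
After Apr 7: 658 on hand, pool $16,678.23 (≈ $25.3469 each)
After Apr 11: 955 on hand, pool $25,291.23 (≈ $26.4830 each)
Apr 12, sell 395: 395/955 × $25,291.23 → $10,460.77
Total COGS = $7,078.77 + $10,460.77 = $17,539.54
Ending inventory (cost pool remaining) = $14,830.46

COGS = $17,539.54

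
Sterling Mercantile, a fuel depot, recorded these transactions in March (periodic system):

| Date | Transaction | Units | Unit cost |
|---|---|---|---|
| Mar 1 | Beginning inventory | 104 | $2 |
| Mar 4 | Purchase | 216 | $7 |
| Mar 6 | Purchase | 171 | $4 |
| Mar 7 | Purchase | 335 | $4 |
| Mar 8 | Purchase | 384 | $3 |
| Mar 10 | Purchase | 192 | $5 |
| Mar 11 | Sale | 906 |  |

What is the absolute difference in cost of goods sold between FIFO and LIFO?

FIFO COGS: 104 @ $2 + 216 @ $7 + 171 @ $4 + 335 @ $4 + 80 @ $3 = $3,984
LIFO COGS: 192 @ $5 + 384 @ $3 + 330 @ $4 = $3,432
Difference = |$3,984 − $3,432| = $552

$552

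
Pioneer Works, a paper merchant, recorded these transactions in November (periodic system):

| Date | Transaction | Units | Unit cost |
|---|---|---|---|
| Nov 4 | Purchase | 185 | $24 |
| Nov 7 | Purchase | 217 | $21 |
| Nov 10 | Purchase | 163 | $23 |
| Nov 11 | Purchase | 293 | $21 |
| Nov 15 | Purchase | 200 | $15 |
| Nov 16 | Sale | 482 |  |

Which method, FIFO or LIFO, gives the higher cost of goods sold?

FIFO COGS: 185 @ $24 + 217 @ $21 + 80 @ $23 = $10,837
LIFO COGS: 200 @ $15 + 282 @ $21 = $8,922

FIFO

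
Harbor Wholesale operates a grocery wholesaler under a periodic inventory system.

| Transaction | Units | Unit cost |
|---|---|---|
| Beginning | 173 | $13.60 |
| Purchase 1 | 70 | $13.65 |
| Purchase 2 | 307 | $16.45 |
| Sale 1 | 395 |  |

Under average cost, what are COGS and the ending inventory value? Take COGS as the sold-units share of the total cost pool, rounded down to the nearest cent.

COGS = $6,002.88; ending inventory = $2,355.57

Sale 1, sell 395: 395/550 × $8,358.45 → $6,002.88
Ending inventory (cost pool remaining) = $2,355.57
Check: goods available $8,358.45 = COGS $6,002.88 + ending $2,355.57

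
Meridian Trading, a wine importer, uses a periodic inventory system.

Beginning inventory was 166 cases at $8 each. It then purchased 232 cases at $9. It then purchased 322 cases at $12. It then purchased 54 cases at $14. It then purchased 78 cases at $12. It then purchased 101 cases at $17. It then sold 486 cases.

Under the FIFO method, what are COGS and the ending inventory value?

COGS = $4,472; ending inventory = $6,217

Sale 1 (486) [FIFO — oldest first]: 166 @ $8 + 232 @ $9 + 88 @ $12 = $4,472
Ending inventory: 234 @ $12 + 54 @ $14 + 78 @ $12 + 101 @ $17 = $6,217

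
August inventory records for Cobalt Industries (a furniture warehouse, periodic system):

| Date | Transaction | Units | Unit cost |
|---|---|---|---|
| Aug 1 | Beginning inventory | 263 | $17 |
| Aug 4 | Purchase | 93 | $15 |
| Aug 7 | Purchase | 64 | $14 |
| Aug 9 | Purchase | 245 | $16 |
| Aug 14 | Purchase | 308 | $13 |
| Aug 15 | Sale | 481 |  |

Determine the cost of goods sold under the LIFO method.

Aug 15, 481 sold [LIFO — newest first]: 308 @ $13 + 173 @ $16 = $6,772
Ending inventory: 263 @ $17 + 93 @ $15 + 64 @ $14 + 72 @ $16 = $7,914

COGS = $6,772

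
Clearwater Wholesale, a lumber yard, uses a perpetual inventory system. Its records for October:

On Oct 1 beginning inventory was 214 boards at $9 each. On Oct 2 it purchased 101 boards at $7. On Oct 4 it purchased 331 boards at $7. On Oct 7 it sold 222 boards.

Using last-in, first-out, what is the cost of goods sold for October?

COGS = $1,554

Oct 7, 222 sold [LIFO — newest first]: 222 @ $7 = $1,554
Ending inventory: 214 @ $9 + 101 @ $7 + 109 @ $7 = $3,396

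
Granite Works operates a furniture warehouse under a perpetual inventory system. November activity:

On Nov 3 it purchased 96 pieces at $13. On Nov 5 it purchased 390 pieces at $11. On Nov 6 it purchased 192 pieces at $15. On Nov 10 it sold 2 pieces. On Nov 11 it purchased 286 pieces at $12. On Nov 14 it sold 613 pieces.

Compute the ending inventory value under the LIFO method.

Ending inventory = $4,031

Nov 10, 2 sold [LIFO — newest first]: 2 @ $15 = $30
Nov 14, 613 sold [LIFO — newest first]: 286 @ $12 + 190 @ $15 + 137 @ $11 = $7,789
Total COGS = $30 + $7,789 = $7,819
Ending inventory: 96 @ $13 + 253 @ $11 = $4,031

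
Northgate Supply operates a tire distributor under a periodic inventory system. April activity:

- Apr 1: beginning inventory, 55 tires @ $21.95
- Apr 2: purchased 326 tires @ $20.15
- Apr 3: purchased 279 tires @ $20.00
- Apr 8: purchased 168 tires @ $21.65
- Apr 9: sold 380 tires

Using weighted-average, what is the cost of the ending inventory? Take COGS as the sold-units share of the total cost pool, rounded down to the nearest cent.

Ending inventory = $9,194.47

Apr 9, sell 380: 380/828 × $16,993.35 → $7,798.88
Ending inventory (cost pool remaining) = $9,194.47
Check: goods available $16,993.35 = COGS $7,798.88 + ending $9,194.47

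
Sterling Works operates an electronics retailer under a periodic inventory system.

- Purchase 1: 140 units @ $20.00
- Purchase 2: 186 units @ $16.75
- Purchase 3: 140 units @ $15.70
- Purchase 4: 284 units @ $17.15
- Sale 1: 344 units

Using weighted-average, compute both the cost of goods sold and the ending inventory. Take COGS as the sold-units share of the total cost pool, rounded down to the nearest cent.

Sale 1, sell 344: 344/750 × $12,984.10 → $5,955.37
Ending inventory (cost pool remaining) = $7,028.73

COGS = $5,955.37; ending inventory = $7,028.73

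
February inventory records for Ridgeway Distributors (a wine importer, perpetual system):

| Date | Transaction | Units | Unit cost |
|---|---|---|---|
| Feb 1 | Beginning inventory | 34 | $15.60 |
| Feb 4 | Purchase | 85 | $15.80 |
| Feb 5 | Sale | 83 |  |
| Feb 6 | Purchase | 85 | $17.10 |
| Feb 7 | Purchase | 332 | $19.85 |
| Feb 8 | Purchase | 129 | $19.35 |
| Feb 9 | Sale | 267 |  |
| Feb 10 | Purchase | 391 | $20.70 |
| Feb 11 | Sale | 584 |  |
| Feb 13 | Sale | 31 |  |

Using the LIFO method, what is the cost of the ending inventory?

Ending inventory = $1,502.50

Feb 5, 83 sold [LIFO — newest first]: 83 @ $15.80 = $1,311.40
Feb 9, 267 sold [LIFO — newest first]: 129 @ $19.35 + 138 @ $19.85 = $5,235.45
Feb 11, 584 sold [LIFO — newest first]: 391 @ $20.70 + 193 @ $19.85 = $11,924.75
Feb 13, 31 sold [LIFO — newest first]: 1 @ $19.85 + 30 @ $17.10 = $532.85
Total COGS = $1,311.40 + $5,235.45 + $11,924.75 + $532.85 = $19,004.45
Ending inventory: 34 @ $15.60 + 2 @ $15.80 + 55 @ $17.10 = $1,502.50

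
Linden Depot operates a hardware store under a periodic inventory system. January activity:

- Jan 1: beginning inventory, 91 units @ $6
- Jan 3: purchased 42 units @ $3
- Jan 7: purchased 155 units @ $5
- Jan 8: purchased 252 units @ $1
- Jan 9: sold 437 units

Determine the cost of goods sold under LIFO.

COGS = $1,117

Jan 9, 437 sold [LIFO — newest first]: 252 @ $1 + 155 @ $5 + 30 @ $3 = $1,117
Ending inventory: 91 @ $6 + 12 @ $3 = $582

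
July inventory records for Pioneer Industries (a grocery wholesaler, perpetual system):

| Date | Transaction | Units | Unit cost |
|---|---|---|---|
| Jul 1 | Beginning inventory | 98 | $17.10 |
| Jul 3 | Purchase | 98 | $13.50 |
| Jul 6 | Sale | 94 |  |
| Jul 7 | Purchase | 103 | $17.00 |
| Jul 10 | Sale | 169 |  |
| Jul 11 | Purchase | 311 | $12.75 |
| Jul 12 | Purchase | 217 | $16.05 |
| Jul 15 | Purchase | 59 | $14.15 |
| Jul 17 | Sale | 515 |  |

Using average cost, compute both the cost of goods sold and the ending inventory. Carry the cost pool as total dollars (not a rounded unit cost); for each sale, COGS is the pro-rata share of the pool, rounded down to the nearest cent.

After Jul 1: 98 on hand, pool $1,675.80 (≈ $17.1000 each)
After Jul 3: 196 on hand, pool $2,998.80 (≈ $15.3000 each)
Jul 6, sell 94: 94/196 × $2,998.80 → $1,438.20
After Jul 7: 205 on hand, pool $3,311.60 (≈ $16.1541 each)
Jul 10, sell 169: 169/205 × $3,311.60 → $2,730.05
After Jul 11: 347 on hand, pool $4,546.80 (≈ $13.1032 each)
After Jul 12: 564 on hand, pool $8,029.65 (≈ $14.2370 each)
After Jul 15: 623 on hand, pool $8,864.50 (≈ $14.2287 each)
Jul 17, sell 515: 515/623 × $8,864.50 → $7,327.79
Total COGS = $1,438.20 + $2,730.05 + $7,327.79 = $11,496.04
Ending inventory (cost pool remaining) = $1,536.71

COGS = $11,496.04; ending inventory = $1,536.71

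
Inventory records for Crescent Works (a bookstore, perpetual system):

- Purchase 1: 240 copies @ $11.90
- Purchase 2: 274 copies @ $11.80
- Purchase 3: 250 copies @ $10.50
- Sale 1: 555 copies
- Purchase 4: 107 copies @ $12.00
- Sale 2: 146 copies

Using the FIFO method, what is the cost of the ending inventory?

Sale 1 (555) [FIFO — oldest first]: 240 @ $11.90 + 274 @ $11.80 + 41 @ $10.50 = $6,519.70
Sale 2 (146) [FIFO — oldest first]: 146 @ $10.50 = $1,533.00
Total COGS = $6,519.70 + $1,533.00 = $8,052.70
Ending inventory: 63 @ $10.50 + 107 @ $12.00 = $1,945.50

Ending inventory = $1,945.50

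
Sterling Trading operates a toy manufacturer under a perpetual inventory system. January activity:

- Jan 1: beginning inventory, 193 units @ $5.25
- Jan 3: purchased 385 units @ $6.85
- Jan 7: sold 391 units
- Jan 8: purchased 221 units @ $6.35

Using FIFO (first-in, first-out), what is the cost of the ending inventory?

Ending inventory = $2,684.30

Jan 7, 391 sold [FIFO — oldest first]: 193 @ $5.25 + 198 @ $6.85 = $2,369.55
Ending inventory: 187 @ $6.85 + 221 @ $6.35 = $2,684.30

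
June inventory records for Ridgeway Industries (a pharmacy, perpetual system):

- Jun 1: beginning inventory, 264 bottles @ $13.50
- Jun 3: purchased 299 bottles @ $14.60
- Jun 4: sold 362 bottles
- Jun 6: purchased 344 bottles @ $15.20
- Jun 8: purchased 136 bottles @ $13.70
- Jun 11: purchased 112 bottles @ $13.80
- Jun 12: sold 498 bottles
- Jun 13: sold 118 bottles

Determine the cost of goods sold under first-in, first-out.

Jun 4, 362 sold [FIFO — oldest first]: 264 @ $13.50 + 98 @ $14.60 = $4,994.80
Jun 12, 498 sold [FIFO — oldest first]: 201 @ $14.60 + 297 @ $15.20 = $7,449.00
Jun 13, 118 sold [FIFO — oldest first]: 47 @ $15.20 + 71 @ $13.70 = $1,687.10
Total COGS = $4,994.80 + $7,449.00 + $1,687.10 = $14,130.90
Ending inventory: 65 @ $13.70 + 112 @ $13.80 = $2,436.10
Check: goods available $16,567.00 = COGS $14,130.90 + ending $2,436.10

COGS = $14,130.90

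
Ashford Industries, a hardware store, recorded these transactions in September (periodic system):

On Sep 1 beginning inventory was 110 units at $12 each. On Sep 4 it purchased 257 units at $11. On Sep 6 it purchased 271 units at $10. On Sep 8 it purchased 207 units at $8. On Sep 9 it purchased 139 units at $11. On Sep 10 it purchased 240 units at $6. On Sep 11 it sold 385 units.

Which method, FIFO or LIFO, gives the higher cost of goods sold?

FIFO COGS: 110 @ $12 + 257 @ $11 + 18 @ $10 = $4,327
LIFO COGS: 240 @ $6 + 139 @ $11 + 6 @ $8 = $3,017

FIFO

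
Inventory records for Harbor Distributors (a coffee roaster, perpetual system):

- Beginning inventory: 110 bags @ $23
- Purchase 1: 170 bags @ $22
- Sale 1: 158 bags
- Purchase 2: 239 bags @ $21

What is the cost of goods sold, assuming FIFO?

Sale 1 (158) [FIFO — oldest first]: 110 @ $23 + 48 @ $22 = $3,586
Ending inventory: 122 @ $22 + 239 @ $21 = $7,703
Check: goods available $11,289 = COGS $3,586 + ending $7,703

COGS = $3,586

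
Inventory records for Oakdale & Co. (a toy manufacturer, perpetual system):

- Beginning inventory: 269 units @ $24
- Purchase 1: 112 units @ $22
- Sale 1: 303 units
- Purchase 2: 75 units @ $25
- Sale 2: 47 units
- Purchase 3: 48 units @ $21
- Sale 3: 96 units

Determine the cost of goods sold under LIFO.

Sale 1 (303) [LIFO — newest first]: 112 @ $22 + 191 @ $24 = $7,048
Sale 2 (47) [LIFO — newest first]: 47 @ $25 = $1,175
Sale 3 (96) [LIFO — newest first]: 48 @ $21 + 28 @ $25 + 20 @ $24 = $2,188
Total COGS = $7,048 + $1,175 + $2,188 = $10,411
Ending inventory: 58 @ $24 = $1,392

COGS = $10,411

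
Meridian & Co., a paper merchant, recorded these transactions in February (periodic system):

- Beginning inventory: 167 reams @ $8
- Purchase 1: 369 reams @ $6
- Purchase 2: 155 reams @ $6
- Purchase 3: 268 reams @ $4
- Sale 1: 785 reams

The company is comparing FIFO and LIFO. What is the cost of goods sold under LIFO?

FIFO COGS: 167 @ $8 + 369 @ $6 + 155 @ $6 + 94 @ $4 = $4,856
LIFO COGS: 268 @ $4 + 155 @ $6 + 362 @ $6 = $4,174

COGS = $4,174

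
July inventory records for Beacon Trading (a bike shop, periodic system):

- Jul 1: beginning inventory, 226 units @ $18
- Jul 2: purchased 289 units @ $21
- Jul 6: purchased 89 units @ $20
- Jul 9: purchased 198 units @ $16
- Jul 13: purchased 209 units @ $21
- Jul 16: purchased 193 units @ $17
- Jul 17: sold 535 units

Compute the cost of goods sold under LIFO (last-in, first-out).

Jul 17, 535 sold [LIFO — newest first]: 193 @ $17 + 209 @ $21 + 133 @ $16 = $9,798
Ending inventory: 226 @ $18 + 289 @ $21 + 89 @ $20 + 65 @ $16 = $12,957
Check: goods available $22,755 = COGS $9,798 + ending $12,957

COGS = $9,798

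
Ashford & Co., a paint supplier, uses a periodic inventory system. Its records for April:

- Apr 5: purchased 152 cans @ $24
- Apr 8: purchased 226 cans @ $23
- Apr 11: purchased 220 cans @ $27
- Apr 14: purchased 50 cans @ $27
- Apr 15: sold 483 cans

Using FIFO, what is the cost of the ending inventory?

Ending inventory = $4,455

Apr 15, 483 sold [FIFO — oldest first]: 152 @ $24 + 226 @ $23 + 105 @ $27 = $11,681
Ending inventory: 115 @ $27 + 50 @ $27 = $4,455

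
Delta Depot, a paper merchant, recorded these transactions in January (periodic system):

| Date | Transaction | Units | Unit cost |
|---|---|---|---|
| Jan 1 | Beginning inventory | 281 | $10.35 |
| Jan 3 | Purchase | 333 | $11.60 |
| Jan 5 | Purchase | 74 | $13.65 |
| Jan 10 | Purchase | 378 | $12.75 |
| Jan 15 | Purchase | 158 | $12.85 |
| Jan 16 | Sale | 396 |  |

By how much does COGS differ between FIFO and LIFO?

FIFO COGS: 281 @ $10.35 + 115 @ $11.60 = $4,242.35
LIFO COGS: 158 @ $12.85 + 238 @ $12.75 = $5,064.80
Difference = |$4,242.35 − $5,064.80| = $822.45

$822.45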